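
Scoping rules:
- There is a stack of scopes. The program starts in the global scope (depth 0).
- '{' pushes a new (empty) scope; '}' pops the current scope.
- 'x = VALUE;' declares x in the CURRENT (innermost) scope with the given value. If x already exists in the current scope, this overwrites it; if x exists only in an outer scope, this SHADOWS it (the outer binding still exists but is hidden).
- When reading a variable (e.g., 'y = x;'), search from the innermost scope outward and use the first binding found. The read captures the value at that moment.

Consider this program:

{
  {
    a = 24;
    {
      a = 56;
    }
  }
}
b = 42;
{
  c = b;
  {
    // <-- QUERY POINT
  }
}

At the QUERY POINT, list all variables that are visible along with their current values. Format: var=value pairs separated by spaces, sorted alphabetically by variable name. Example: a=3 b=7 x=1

Step 1: enter scope (depth=1)
Step 2: enter scope (depth=2)
Step 3: declare a=24 at depth 2
Step 4: enter scope (depth=3)
Step 5: declare a=56 at depth 3
Step 6: exit scope (depth=2)
Step 7: exit scope (depth=1)
Step 8: exit scope (depth=0)
Step 9: declare b=42 at depth 0
Step 10: enter scope (depth=1)
Step 11: declare c=(read b)=42 at depth 1
Step 12: enter scope (depth=2)
Visible at query point: b=42 c=42

Answer: b=42 c=42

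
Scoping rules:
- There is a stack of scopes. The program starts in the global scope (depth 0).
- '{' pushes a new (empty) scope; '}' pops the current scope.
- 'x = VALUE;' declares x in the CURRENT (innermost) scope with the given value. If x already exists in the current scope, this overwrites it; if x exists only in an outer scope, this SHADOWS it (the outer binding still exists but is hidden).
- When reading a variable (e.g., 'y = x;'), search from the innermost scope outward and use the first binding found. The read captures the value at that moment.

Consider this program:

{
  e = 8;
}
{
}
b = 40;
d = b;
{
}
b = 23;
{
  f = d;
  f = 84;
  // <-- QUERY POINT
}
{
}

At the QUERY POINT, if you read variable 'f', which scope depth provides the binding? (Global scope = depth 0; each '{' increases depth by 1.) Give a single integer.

Step 1: enter scope (depth=1)
Step 2: declare e=8 at depth 1
Step 3: exit scope (depth=0)
Step 4: enter scope (depth=1)
Step 5: exit scope (depth=0)
Step 6: declare b=40 at depth 0
Step 7: declare d=(read b)=40 at depth 0
Step 8: enter scope (depth=1)
Step 9: exit scope (depth=0)
Step 10: declare b=23 at depth 0
Step 11: enter scope (depth=1)
Step 12: declare f=(read d)=40 at depth 1
Step 13: declare f=84 at depth 1
Visible at query point: b=23 d=40 f=84

Answer: 1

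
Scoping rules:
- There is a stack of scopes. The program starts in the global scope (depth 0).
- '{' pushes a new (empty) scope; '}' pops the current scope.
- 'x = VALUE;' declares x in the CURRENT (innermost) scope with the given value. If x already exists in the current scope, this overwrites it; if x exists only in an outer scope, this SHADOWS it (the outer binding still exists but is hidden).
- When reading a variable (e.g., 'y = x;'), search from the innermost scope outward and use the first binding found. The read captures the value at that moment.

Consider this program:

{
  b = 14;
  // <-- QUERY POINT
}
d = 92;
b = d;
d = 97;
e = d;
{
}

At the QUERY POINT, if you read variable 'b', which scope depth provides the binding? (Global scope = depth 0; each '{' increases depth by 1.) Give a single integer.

Answer: 1

Derivation:
Step 1: enter scope (depth=1)
Step 2: declare b=14 at depth 1
Visible at query point: b=14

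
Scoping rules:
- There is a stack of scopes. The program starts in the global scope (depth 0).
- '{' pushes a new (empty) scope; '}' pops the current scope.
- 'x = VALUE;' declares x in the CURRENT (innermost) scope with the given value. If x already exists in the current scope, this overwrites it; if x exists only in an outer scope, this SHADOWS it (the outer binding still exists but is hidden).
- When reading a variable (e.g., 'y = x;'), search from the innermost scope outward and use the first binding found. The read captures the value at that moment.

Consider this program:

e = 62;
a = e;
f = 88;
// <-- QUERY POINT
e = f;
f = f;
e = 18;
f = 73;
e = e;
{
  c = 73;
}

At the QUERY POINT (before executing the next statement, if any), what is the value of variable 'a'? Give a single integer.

Answer: 62

Derivation:
Step 1: declare e=62 at depth 0
Step 2: declare a=(read e)=62 at depth 0
Step 3: declare f=88 at depth 0
Visible at query point: a=62 e=62 f=88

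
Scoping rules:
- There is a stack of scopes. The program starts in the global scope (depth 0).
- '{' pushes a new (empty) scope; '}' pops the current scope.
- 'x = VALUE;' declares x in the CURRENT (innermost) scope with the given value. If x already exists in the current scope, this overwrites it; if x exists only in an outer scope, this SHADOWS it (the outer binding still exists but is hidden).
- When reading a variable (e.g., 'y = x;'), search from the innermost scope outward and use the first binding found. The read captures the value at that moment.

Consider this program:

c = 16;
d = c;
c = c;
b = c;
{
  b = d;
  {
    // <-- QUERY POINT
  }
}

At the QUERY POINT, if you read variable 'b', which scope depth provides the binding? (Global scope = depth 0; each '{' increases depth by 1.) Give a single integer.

Answer: 1

Derivation:
Step 1: declare c=16 at depth 0
Step 2: declare d=(read c)=16 at depth 0
Step 3: declare c=(read c)=16 at depth 0
Step 4: declare b=(read c)=16 at depth 0
Step 5: enter scope (depth=1)
Step 6: declare b=(read d)=16 at depth 1
Step 7: enter scope (depth=2)
Visible at query point: b=16 c=16 d=16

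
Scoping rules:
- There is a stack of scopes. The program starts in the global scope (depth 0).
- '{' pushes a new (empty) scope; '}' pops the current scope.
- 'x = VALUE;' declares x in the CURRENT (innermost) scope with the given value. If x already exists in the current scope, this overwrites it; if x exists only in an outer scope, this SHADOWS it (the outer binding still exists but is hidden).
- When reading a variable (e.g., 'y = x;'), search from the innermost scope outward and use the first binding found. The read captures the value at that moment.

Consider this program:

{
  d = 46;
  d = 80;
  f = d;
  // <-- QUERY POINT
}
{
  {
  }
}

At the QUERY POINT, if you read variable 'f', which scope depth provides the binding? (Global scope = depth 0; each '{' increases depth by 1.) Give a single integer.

Step 1: enter scope (depth=1)
Step 2: declare d=46 at depth 1
Step 3: declare d=80 at depth 1
Step 4: declare f=(read d)=80 at depth 1
Visible at query point: d=80 f=80

Answer: 1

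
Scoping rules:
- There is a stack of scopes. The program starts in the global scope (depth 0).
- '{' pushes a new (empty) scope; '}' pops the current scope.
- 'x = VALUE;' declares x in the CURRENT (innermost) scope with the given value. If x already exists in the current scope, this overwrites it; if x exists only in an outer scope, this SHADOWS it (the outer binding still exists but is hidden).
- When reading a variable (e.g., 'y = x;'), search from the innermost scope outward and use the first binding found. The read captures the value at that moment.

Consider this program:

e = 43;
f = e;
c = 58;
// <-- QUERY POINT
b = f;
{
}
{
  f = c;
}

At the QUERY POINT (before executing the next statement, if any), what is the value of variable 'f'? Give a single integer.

Step 1: declare e=43 at depth 0
Step 2: declare f=(read e)=43 at depth 0
Step 3: declare c=58 at depth 0
Visible at query point: c=58 e=43 f=43

Answer: 43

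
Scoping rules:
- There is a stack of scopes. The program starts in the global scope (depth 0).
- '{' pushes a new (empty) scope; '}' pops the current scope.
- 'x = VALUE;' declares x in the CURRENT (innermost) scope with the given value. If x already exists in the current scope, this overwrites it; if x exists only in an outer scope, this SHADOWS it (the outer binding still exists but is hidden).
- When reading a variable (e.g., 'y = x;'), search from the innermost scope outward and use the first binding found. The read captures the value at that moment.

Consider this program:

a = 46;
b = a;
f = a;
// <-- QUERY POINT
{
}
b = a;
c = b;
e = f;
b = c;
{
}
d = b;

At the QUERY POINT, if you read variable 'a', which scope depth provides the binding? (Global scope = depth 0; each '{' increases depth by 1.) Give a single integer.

Step 1: declare a=46 at depth 0
Step 2: declare b=(read a)=46 at depth 0
Step 3: declare f=(read a)=46 at depth 0
Visible at query point: a=46 b=46 f=46

Answer: 0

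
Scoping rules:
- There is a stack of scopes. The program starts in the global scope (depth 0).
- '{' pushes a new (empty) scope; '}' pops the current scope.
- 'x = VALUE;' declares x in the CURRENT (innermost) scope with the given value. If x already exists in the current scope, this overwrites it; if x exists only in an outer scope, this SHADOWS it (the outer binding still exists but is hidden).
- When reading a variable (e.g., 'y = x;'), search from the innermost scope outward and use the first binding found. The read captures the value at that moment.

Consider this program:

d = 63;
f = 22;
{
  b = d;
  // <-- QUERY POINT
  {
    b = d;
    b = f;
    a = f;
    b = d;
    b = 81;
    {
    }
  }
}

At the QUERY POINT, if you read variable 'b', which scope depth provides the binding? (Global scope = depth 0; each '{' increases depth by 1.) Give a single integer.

Step 1: declare d=63 at depth 0
Step 2: declare f=22 at depth 0
Step 3: enter scope (depth=1)
Step 4: declare b=(read d)=63 at depth 1
Visible at query point: b=63 d=63 f=22

Answer: 1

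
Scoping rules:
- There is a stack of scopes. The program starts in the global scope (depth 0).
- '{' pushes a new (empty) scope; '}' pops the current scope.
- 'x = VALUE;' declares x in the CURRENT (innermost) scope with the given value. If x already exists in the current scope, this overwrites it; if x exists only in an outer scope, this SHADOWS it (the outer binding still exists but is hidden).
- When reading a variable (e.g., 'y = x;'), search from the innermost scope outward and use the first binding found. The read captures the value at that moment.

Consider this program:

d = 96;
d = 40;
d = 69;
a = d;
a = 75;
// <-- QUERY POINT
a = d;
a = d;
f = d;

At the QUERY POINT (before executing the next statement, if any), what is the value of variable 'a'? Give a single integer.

Step 1: declare d=96 at depth 0
Step 2: declare d=40 at depth 0
Step 3: declare d=69 at depth 0
Step 4: declare a=(read d)=69 at depth 0
Step 5: declare a=75 at depth 0
Visible at query point: a=75 d=69

Answer: 75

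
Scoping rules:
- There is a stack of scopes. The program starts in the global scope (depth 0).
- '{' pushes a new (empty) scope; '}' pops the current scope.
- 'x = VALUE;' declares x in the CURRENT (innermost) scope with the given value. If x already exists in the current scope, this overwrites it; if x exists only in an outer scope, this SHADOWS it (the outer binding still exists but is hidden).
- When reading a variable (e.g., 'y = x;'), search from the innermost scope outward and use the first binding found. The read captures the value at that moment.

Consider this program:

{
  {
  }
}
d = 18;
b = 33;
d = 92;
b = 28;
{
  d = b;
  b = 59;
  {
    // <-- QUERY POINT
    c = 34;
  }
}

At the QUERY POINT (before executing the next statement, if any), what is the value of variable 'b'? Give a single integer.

Answer: 59

Derivation:
Step 1: enter scope (depth=1)
Step 2: enter scope (depth=2)
Step 3: exit scope (depth=1)
Step 4: exit scope (depth=0)
Step 5: declare d=18 at depth 0
Step 6: declare b=33 at depth 0
Step 7: declare d=92 at depth 0
Step 8: declare b=28 at depth 0
Step 9: enter scope (depth=1)
Step 10: declare d=(read b)=28 at depth 1
Step 11: declare b=59 at depth 1
Step 12: enter scope (depth=2)
Visible at query point: b=59 d=28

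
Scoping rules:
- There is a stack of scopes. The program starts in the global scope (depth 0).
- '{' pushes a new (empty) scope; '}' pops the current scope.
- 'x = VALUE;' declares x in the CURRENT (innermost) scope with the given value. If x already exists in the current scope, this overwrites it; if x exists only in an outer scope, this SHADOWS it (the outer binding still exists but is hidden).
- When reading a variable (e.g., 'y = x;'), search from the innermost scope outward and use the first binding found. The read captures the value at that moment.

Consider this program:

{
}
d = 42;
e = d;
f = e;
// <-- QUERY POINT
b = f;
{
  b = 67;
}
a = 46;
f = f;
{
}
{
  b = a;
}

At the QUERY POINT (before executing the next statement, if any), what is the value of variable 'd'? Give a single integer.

Answer: 42

Derivation:
Step 1: enter scope (depth=1)
Step 2: exit scope (depth=0)
Step 3: declare d=42 at depth 0
Step 4: declare e=(read d)=42 at depth 0
Step 5: declare f=(read e)=42 at depth 0
Visible at query point: d=42 e=42 f=42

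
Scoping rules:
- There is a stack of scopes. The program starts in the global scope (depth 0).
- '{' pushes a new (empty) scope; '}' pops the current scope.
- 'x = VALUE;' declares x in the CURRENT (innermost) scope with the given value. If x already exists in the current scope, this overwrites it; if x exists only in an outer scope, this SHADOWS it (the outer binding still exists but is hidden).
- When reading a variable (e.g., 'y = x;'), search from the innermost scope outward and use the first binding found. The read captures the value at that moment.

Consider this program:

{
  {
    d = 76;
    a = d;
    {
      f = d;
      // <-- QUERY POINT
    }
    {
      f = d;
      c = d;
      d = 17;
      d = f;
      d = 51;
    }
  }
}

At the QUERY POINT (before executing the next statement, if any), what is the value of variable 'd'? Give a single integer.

Step 1: enter scope (depth=1)
Step 2: enter scope (depth=2)
Step 3: declare d=76 at depth 2
Step 4: declare a=(read d)=76 at depth 2
Step 5: enter scope (depth=3)
Step 6: declare f=(read d)=76 at depth 3
Visible at query point: a=76 d=76 f=76

Answer: 76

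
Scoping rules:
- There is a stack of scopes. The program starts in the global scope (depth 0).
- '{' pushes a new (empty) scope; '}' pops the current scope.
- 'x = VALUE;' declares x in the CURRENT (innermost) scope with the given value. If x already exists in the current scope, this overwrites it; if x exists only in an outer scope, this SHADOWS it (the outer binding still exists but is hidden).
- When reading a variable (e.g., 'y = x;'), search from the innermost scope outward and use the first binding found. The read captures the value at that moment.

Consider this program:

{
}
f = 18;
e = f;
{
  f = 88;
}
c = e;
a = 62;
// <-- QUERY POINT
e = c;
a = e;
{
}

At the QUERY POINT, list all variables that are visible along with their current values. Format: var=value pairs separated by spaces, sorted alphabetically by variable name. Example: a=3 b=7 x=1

Answer: a=62 c=18 e=18 f=18

Derivation:
Step 1: enter scope (depth=1)
Step 2: exit scope (depth=0)
Step 3: declare f=18 at depth 0
Step 4: declare e=(read f)=18 at depth 0
Step 5: enter scope (depth=1)
Step 6: declare f=88 at depth 1
Step 7: exit scope (depth=0)
Step 8: declare c=(read e)=18 at depth 0
Step 9: declare a=62 at depth 0
Visible at query point: a=62 c=18 e=18 f=18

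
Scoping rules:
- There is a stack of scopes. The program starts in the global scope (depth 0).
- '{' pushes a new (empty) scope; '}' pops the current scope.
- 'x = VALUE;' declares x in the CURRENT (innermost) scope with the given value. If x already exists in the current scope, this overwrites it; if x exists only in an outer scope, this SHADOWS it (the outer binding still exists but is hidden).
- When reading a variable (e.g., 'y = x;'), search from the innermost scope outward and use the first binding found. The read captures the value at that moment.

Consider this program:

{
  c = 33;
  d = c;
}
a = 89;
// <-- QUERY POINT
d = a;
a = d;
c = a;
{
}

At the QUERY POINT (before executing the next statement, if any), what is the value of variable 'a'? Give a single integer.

Step 1: enter scope (depth=1)
Step 2: declare c=33 at depth 1
Step 3: declare d=(read c)=33 at depth 1
Step 4: exit scope (depth=0)
Step 5: declare a=89 at depth 0
Visible at query point: a=89

Answer: 89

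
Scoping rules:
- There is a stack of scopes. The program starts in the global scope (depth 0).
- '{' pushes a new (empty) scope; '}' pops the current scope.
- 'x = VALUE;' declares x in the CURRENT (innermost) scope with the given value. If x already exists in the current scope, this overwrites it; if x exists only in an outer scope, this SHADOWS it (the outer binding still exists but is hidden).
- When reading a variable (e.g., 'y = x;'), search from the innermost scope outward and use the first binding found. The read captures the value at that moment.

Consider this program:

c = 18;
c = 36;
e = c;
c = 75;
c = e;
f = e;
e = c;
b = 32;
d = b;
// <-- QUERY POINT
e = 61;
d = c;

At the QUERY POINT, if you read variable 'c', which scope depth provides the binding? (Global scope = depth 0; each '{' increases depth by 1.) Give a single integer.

Answer: 0

Derivation:
Step 1: declare c=18 at depth 0
Step 2: declare c=36 at depth 0
Step 3: declare e=(read c)=36 at depth 0
Step 4: declare c=75 at depth 0
Step 5: declare c=(read e)=36 at depth 0
Step 6: declare f=(read e)=36 at depth 0
Step 7: declare e=(read c)=36 at depth 0
Step 8: declare b=32 at depth 0
Step 9: declare d=(read b)=32 at depth 0
Visible at query point: b=32 c=36 d=32 e=36 f=36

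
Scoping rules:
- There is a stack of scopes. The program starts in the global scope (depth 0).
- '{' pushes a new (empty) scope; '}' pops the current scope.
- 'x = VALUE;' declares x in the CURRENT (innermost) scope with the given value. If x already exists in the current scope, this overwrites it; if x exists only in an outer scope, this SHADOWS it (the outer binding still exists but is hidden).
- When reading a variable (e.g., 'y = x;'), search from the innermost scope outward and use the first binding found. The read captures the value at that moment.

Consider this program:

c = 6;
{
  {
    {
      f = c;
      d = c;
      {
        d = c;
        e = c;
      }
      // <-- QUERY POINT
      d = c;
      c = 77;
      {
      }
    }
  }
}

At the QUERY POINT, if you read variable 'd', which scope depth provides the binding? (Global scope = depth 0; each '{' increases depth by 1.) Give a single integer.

Answer: 3

Derivation:
Step 1: declare c=6 at depth 0
Step 2: enter scope (depth=1)
Step 3: enter scope (depth=2)
Step 4: enter scope (depth=3)
Step 5: declare f=(read c)=6 at depth 3
Step 6: declare d=(read c)=6 at depth 3
Step 7: enter scope (depth=4)
Step 8: declare d=(read c)=6 at depth 4
Step 9: declare e=(read c)=6 at depth 4
Step 10: exit scope (depth=3)
Visible at query point: c=6 d=6 f=6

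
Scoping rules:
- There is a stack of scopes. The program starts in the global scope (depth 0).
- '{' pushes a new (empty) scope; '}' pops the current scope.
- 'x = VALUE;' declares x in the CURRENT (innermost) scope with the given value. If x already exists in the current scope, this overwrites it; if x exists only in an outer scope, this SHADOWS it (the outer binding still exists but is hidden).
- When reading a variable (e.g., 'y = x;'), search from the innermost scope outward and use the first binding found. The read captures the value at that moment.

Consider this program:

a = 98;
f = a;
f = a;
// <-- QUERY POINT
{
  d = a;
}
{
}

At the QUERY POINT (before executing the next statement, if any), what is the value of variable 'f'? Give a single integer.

Step 1: declare a=98 at depth 0
Step 2: declare f=(read a)=98 at depth 0
Step 3: declare f=(read a)=98 at depth 0
Visible at query point: a=98 f=98

Answer: 98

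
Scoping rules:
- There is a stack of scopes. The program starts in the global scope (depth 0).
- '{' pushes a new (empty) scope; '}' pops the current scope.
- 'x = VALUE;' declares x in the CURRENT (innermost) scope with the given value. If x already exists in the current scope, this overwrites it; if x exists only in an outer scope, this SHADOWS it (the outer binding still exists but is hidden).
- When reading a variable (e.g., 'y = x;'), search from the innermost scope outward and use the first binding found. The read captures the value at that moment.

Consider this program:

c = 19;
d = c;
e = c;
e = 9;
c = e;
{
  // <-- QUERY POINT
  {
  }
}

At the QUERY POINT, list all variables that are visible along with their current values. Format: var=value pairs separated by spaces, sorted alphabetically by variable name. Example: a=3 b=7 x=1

Answer: c=9 d=19 e=9

Derivation:
Step 1: declare c=19 at depth 0
Step 2: declare d=(read c)=19 at depth 0
Step 3: declare e=(read c)=19 at depth 0
Step 4: declare e=9 at depth 0
Step 5: declare c=(read e)=9 at depth 0
Step 6: enter scope (depth=1)
Visible at query point: c=9 d=19 e=9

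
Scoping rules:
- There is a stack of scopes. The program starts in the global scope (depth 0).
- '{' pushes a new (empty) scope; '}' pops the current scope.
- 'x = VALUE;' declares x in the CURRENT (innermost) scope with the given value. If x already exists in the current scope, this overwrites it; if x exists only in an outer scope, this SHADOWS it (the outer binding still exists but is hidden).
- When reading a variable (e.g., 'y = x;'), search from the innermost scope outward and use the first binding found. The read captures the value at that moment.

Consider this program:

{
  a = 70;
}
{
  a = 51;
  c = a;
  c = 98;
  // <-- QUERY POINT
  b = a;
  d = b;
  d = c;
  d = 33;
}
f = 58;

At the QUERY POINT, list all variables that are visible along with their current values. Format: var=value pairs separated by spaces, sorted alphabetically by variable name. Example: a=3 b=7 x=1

Answer: a=51 c=98

Derivation:
Step 1: enter scope (depth=1)
Step 2: declare a=70 at depth 1
Step 3: exit scope (depth=0)
Step 4: enter scope (depth=1)
Step 5: declare a=51 at depth 1
Step 6: declare c=(read a)=51 at depth 1
Step 7: declare c=98 at depth 1
Visible at query point: a=51 c=98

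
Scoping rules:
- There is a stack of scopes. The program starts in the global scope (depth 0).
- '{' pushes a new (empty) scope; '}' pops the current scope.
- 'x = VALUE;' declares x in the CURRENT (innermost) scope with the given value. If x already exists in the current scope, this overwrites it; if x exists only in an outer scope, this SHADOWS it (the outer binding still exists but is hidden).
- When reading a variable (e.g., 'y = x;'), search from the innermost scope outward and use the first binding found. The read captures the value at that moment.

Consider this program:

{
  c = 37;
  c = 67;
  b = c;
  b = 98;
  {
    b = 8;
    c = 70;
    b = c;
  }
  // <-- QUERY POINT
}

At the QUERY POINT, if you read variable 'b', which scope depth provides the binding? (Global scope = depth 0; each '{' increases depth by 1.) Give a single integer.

Answer: 1

Derivation:
Step 1: enter scope (depth=1)
Step 2: declare c=37 at depth 1
Step 3: declare c=67 at depth 1
Step 4: declare b=(read c)=67 at depth 1
Step 5: declare b=98 at depth 1
Step 6: enter scope (depth=2)
Step 7: declare b=8 at depth 2
Step 8: declare c=70 at depth 2
Step 9: declare b=(read c)=70 at depth 2
Step 10: exit scope (depth=1)
Visible at query point: b=98 c=67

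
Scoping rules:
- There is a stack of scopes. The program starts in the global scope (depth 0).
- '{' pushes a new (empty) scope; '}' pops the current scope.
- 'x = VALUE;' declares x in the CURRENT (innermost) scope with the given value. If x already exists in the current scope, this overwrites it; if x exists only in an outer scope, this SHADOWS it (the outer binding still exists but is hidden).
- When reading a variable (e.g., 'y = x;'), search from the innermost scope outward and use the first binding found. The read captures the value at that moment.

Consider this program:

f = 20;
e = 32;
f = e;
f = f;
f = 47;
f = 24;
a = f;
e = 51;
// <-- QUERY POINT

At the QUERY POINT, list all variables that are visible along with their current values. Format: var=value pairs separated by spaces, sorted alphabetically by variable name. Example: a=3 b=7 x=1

Step 1: declare f=20 at depth 0
Step 2: declare e=32 at depth 0
Step 3: declare f=(read e)=32 at depth 0
Step 4: declare f=(read f)=32 at depth 0
Step 5: declare f=47 at depth 0
Step 6: declare f=24 at depth 0
Step 7: declare a=(read f)=24 at depth 0
Step 8: declare e=51 at depth 0
Visible at query point: a=24 e=51 f=24

Answer: a=24 e=51 f=24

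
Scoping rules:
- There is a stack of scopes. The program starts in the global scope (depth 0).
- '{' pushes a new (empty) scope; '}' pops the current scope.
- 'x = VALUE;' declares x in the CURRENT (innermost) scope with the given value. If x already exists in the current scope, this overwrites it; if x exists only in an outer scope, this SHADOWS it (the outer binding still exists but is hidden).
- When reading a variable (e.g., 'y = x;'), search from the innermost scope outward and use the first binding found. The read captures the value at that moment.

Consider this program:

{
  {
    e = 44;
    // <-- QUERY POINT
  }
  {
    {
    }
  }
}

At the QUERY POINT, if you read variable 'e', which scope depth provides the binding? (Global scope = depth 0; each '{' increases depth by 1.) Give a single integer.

Answer: 2

Derivation:
Step 1: enter scope (depth=1)
Step 2: enter scope (depth=2)
Step 3: declare e=44 at depth 2
Visible at query point: e=44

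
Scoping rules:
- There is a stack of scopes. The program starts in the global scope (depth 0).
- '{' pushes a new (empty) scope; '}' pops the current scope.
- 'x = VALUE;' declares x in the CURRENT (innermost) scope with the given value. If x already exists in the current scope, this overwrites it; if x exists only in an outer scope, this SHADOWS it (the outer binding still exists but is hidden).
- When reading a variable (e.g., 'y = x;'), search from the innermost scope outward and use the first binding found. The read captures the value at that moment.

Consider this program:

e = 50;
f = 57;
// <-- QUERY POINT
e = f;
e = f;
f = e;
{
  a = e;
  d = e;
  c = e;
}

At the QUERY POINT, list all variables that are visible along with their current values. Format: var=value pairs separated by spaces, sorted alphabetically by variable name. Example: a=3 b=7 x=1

Step 1: declare e=50 at depth 0
Step 2: declare f=57 at depth 0
Visible at query point: e=50 f=57

Answer: e=50 f=57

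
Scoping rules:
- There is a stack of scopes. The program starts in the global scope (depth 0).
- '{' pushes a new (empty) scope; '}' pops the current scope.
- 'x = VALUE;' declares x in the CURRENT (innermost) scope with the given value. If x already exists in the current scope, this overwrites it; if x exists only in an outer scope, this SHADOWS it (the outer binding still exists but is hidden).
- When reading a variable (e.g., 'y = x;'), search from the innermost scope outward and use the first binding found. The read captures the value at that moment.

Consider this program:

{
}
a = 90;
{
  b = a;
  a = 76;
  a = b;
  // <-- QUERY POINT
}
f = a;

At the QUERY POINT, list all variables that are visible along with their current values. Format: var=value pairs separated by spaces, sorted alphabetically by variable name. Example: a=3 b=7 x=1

Answer: a=90 b=90

Derivation:
Step 1: enter scope (depth=1)
Step 2: exit scope (depth=0)
Step 3: declare a=90 at depth 0
Step 4: enter scope (depth=1)
Step 5: declare b=(read a)=90 at depth 1
Step 6: declare a=76 at depth 1
Step 7: declare a=(read b)=90 at depth 1
Visible at query point: a=90 b=90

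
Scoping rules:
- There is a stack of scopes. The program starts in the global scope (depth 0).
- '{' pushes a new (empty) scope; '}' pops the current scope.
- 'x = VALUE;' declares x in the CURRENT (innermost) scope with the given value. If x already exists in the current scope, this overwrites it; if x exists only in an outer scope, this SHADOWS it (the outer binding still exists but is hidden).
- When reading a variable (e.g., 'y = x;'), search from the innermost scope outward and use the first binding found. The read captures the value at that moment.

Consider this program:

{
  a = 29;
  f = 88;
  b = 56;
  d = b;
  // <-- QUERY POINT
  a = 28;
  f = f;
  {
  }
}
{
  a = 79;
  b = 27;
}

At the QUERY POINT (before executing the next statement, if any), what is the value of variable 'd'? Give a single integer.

Answer: 56

Derivation:
Step 1: enter scope (depth=1)
Step 2: declare a=29 at depth 1
Step 3: declare f=88 at depth 1
Step 4: declare b=56 at depth 1
Step 5: declare d=(read b)=56 at depth 1
Visible at query point: a=29 b=56 d=56 f=88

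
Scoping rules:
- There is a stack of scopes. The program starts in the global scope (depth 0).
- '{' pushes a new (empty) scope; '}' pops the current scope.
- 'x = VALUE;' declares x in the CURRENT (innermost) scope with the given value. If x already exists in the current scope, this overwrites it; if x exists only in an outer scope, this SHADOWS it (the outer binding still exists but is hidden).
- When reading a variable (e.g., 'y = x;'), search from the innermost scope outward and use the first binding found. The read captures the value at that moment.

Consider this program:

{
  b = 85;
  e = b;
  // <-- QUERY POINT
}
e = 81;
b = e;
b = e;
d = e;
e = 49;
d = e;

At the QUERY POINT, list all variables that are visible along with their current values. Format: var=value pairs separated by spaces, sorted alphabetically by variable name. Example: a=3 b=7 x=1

Answer: b=85 e=85

Derivation:
Step 1: enter scope (depth=1)
Step 2: declare b=85 at depth 1
Step 3: declare e=(read b)=85 at depth 1
Visible at query point: b=85 e=85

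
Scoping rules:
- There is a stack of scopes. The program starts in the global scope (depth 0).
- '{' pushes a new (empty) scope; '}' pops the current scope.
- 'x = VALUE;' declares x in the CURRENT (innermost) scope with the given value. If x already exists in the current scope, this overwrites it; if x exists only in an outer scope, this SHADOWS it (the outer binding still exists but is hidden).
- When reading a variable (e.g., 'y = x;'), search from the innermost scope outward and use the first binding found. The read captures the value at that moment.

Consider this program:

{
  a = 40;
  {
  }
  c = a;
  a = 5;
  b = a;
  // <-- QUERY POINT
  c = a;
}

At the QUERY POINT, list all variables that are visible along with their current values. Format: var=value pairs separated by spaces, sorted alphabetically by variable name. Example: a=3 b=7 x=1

Step 1: enter scope (depth=1)
Step 2: declare a=40 at depth 1
Step 3: enter scope (depth=2)
Step 4: exit scope (depth=1)
Step 5: declare c=(read a)=40 at depth 1
Step 6: declare a=5 at depth 1
Step 7: declare b=(read a)=5 at depth 1
Visible at query point: a=5 b=5 c=40

Answer: a=5 b=5 c=40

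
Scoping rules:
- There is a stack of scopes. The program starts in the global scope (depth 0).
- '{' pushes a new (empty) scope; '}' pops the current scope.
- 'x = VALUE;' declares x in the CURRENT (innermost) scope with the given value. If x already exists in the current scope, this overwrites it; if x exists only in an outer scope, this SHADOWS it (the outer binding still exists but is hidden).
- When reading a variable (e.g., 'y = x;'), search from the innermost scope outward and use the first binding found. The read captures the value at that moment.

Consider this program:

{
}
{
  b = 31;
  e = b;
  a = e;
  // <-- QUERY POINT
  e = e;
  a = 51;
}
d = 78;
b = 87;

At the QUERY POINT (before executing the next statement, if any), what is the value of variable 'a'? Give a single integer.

Answer: 31

Derivation:
Step 1: enter scope (depth=1)
Step 2: exit scope (depth=0)
Step 3: enter scope (depth=1)
Step 4: declare b=31 at depth 1
Step 5: declare e=(read b)=31 at depth 1
Step 6: declare a=(read e)=31 at depth 1
Visible at query point: a=31 b=31 e=31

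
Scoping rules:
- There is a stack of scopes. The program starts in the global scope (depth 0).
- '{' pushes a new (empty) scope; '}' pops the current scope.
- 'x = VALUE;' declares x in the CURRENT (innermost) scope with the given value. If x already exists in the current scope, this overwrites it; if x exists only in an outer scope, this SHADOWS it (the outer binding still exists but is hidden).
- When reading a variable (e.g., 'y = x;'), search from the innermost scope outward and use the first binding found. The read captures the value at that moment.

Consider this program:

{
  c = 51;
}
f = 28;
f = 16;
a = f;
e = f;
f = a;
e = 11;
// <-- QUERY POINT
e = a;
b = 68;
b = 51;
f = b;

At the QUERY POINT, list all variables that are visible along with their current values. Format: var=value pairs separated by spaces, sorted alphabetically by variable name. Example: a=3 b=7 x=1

Answer: a=16 e=11 f=16

Derivation:
Step 1: enter scope (depth=1)
Step 2: declare c=51 at depth 1
Step 3: exit scope (depth=0)
Step 4: declare f=28 at depth 0
Step 5: declare f=16 at depth 0
Step 6: declare a=(read f)=16 at depth 0
Step 7: declare e=(read f)=16 at depth 0
Step 8: declare f=(read a)=16 at depth 0
Step 9: declare e=11 at depth 0
Visible at query point: a=16 e=11 f=16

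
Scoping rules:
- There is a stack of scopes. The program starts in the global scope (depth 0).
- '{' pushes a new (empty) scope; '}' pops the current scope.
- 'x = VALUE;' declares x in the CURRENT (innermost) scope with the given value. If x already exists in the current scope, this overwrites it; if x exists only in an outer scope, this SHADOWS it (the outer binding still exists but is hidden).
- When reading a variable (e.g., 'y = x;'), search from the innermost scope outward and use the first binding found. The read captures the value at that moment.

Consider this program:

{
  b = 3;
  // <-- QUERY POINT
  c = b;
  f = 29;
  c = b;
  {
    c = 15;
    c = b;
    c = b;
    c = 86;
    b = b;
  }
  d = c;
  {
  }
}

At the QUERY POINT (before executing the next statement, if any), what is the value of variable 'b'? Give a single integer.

Answer: 3

Derivation:
Step 1: enter scope (depth=1)
Step 2: declare b=3 at depth 1
Visible at query point: b=3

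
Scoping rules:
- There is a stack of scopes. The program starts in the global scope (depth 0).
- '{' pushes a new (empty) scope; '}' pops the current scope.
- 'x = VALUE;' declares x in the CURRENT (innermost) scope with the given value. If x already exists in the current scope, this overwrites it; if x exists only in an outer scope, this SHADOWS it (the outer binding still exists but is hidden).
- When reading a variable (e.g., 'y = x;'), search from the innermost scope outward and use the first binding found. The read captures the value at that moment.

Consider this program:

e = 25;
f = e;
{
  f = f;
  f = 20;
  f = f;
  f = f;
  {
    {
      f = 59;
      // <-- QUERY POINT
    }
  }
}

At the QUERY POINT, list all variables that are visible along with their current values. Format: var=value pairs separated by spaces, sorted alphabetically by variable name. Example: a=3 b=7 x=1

Answer: e=25 f=59

Derivation:
Step 1: declare e=25 at depth 0
Step 2: declare f=(read e)=25 at depth 0
Step 3: enter scope (depth=1)
Step 4: declare f=(read f)=25 at depth 1
Step 5: declare f=20 at depth 1
Step 6: declare f=(read f)=20 at depth 1
Step 7: declare f=(read f)=20 at depth 1
Step 8: enter scope (depth=2)
Step 9: enter scope (depth=3)
Step 10: declare f=59 at depth 3
Visible at query point: e=25 f=59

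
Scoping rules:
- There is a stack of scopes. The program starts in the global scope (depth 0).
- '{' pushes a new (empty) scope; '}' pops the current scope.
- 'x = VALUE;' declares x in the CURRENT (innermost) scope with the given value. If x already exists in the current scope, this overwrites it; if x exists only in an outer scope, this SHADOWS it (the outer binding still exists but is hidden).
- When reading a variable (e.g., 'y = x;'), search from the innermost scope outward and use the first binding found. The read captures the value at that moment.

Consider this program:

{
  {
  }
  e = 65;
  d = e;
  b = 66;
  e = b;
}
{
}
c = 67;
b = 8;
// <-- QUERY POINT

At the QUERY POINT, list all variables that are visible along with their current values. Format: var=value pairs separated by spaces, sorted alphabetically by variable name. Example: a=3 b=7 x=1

Step 1: enter scope (depth=1)
Step 2: enter scope (depth=2)
Step 3: exit scope (depth=1)
Step 4: declare e=65 at depth 1
Step 5: declare d=(read e)=65 at depth 1
Step 6: declare b=66 at depth 1
Step 7: declare e=(read b)=66 at depth 1
Step 8: exit scope (depth=0)
Step 9: enter scope (depth=1)
Step 10: exit scope (depth=0)
Step 11: declare c=67 at depth 0
Step 12: declare b=8 at depth 0
Visible at query point: b=8 c=67

Answer: b=8 c=67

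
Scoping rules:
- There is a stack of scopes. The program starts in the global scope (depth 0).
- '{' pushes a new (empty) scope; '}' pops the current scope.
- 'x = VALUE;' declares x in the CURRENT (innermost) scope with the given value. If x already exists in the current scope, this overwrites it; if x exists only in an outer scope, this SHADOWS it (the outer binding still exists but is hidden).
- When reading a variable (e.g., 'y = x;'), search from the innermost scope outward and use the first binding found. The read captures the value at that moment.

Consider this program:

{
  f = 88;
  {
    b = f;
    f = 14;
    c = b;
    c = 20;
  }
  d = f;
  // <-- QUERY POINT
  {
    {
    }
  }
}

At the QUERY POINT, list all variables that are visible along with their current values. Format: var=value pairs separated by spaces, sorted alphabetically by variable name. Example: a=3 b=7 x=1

Answer: d=88 f=88

Derivation:
Step 1: enter scope (depth=1)
Step 2: declare f=88 at depth 1
Step 3: enter scope (depth=2)
Step 4: declare b=(read f)=88 at depth 2
Step 5: declare f=14 at depth 2
Step 6: declare c=(read b)=88 at depth 2
Step 7: declare c=20 at depth 2
Step 8: exit scope (depth=1)
Step 9: declare d=(read f)=88 at depth 1
Visible at query point: d=88 f=88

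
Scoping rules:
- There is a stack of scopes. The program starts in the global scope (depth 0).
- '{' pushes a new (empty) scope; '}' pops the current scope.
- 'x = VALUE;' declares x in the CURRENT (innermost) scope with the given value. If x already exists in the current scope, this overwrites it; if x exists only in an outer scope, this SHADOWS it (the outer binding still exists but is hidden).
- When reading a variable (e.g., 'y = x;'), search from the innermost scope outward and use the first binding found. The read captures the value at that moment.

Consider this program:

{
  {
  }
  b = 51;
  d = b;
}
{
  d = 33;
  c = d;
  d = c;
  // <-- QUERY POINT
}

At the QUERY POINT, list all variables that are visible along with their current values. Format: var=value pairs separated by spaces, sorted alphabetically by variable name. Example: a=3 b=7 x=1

Step 1: enter scope (depth=1)
Step 2: enter scope (depth=2)
Step 3: exit scope (depth=1)
Step 4: declare b=51 at depth 1
Step 5: declare d=(read b)=51 at depth 1
Step 6: exit scope (depth=0)
Step 7: enter scope (depth=1)
Step 8: declare d=33 at depth 1
Step 9: declare c=(read d)=33 at depth 1
Step 10: declare d=(read c)=33 at depth 1
Visible at query point: c=33 d=33

Answer: c=33 d=33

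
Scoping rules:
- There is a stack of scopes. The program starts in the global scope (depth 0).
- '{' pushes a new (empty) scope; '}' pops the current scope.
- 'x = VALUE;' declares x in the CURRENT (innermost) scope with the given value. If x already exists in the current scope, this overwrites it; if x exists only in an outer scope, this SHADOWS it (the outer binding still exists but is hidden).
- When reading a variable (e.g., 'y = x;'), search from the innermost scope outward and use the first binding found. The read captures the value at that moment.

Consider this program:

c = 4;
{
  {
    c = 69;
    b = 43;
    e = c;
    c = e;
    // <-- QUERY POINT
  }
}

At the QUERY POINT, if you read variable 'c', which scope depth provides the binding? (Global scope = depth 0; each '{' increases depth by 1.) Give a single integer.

Step 1: declare c=4 at depth 0
Step 2: enter scope (depth=1)
Step 3: enter scope (depth=2)
Step 4: declare c=69 at depth 2
Step 5: declare b=43 at depth 2
Step 6: declare e=(read c)=69 at depth 2
Step 7: declare c=(read e)=69 at depth 2
Visible at query point: b=43 c=69 e=69

Answer: 2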